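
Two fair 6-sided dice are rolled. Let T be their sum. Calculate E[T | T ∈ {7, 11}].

P(T ∈ {7, 11}) = 2/9.
Σ over the event: 7·1/6 + 11·1/18 = 16/9.
E[T | T ∈ {7, 11}] = (16/9) / (2/9) = 8.

8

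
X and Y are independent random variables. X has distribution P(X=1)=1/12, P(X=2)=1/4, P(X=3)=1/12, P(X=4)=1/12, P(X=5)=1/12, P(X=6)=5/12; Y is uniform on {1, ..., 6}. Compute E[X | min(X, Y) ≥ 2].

P(min(X, Y) ≥ 2) = 55/72.
Summing X·P(x,y) over outcomes with min(X, Y) ≥ 2 gives 10/3.
E[X | min(X, Y) ≥ 2] = (10/3) / (55/72) = 48/11.

48/11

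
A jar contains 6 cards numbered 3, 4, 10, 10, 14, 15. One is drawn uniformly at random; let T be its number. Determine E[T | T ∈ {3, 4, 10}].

P(T ∈ {3, 4, 10}) = 2/3.
Σ over the event: 3·1/6 + 4·1/6 + 10·1/3 = 9/2.
E[T | T ∈ {3, 4, 10}] = (9/2) / (2/3) = 27/4.

27/4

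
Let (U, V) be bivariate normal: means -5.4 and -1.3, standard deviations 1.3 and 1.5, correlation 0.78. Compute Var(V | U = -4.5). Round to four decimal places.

0.8811

Var(V | U=x) = (1 − ρ²)·σ_V².
Var(V | U=-4.5) = (1.5)²·(1 − (0.78)²) = 2.25·0.3916 = 0.8811.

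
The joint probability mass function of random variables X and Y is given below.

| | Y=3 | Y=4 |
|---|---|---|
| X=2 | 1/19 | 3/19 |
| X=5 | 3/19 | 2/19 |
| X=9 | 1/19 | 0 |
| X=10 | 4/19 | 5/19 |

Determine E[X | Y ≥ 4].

P(Y ≥ 4) = 10/19.
Σ X·P over the event = 2·(3/19) + 5·(2/19) + 10·(5/19) = 66/19.
E[X | Y ≥ 4] = (66/19) / (10/19) = 33/5.

33/5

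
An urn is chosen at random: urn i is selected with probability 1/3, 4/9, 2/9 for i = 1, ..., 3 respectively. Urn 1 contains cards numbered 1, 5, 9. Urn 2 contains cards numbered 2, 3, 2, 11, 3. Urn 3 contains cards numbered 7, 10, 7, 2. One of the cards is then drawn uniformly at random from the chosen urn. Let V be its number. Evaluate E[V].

224/45

E[V | urn 1] = (1+5+9)/3 = 5.
E[V | urn 2] = (2+3+2+11+3)/5 = 21/5.
E[V | urn 3] = (7+10+7+2)/4 = 13/2.
E[V] = (1/3)·(5) + (4/9)·(21/5) + (2/9)·(13/2) = 224/45.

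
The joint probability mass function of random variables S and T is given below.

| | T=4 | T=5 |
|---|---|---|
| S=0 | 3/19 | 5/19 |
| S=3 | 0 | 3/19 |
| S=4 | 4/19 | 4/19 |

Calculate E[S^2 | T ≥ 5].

91/12

P(T ≥ 5) = 12/19.
Σ S^2·P over the event = 0·(5/19) + 9·(3/19) + 16·(4/19) = 91/19.
E[S^2 | T ≥ 5] = (91/19) / (12/19) = 91/12.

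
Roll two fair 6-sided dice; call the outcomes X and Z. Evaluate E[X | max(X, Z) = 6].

P(max(X, Z) = 6) = 11/36.
Summing X·P(x,y) over outcomes with max(X, Z) = 6 gives 17/12.
E[X | max(X, Z) = 6] = (17/12) / (11/36) = 51/11.

51/11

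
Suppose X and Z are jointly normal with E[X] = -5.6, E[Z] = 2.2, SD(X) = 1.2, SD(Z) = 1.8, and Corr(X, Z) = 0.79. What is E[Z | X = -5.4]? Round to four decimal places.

2.4370

E[Z | X=x] = μ_Z + ρ(σ_Z/σ_X)(x − μ_X) for jointly normal variables.
E[Z | X=-5.4] = 2.2 + (0.79)·(1.8/1.2)·(-5.4 − (-5.6)) = 2.2 + (1.185)·(0.2) = 2.4370.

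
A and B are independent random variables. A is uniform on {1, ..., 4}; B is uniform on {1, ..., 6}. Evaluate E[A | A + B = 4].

2

Outcomes with A + B = 4: (1,3), (2,2), (3,1), each with probability 1/24.
E[A | A + B = 4] = (1 + 2 + 3) / 3 = 2.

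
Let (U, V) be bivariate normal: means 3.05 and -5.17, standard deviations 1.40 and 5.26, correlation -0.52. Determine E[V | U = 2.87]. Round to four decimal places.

-4.8183

For a bivariate normal, E[V | U=x] = μ_V + ρ·(σ_V/σ_U)·(x − μ_U).
E[V | U=2.87] = -5.17 + (-0.52)·(5.26/1.40)·(2.87 − (3.05)) = -5.17 + (-1.9537)·(-0.18) = -4.8183.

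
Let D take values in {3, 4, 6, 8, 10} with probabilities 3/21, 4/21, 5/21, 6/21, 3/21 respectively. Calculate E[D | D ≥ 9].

10

P(D ≥ 9) = 1/7.
Σ over the event: 10·1/7 = 10/7.
E[D | D ≥ 9] = (10/7) / (1/7) = 10.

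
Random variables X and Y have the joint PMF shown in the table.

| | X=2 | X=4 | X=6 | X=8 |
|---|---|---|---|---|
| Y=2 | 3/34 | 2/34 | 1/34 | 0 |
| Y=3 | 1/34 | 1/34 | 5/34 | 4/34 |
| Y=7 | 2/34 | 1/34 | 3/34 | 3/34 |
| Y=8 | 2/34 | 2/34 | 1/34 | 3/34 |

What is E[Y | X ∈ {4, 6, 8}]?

133/26

P(X ∈ {4, 6, 8}) = 13/17.
Summing Y·P(X=x,Y=y) over the conditioning event gives 133/34.
E[Y | X ∈ {4, 6, 8}] = (133/34) / (13/17) = 133/26.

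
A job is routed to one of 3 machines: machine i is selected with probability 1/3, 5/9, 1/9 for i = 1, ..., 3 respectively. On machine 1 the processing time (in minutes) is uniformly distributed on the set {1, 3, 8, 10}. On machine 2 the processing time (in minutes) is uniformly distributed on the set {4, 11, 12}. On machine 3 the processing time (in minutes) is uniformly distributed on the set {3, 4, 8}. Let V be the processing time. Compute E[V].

133/18

E[V | machine 1] = (1+3+8+10)/4 = 11/2.
E[V | machine 2] = (4+11+12)/3 = 9.
E[V | machine 3] = (3+4+8)/3 = 5.
E[V] = (1/3)·(11/2) + (5/9)·(9) + (1/9)·(5) = 133/18.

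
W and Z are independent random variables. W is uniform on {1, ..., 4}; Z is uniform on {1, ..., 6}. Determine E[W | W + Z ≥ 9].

Outcomes with W + Z ≥ 9: (3,6), (4,5), (4,6), each with probability 1/24.
E[W | W + Z ≥ 9] = (3 + 4 + 4) / 3 = 11/3.

11/3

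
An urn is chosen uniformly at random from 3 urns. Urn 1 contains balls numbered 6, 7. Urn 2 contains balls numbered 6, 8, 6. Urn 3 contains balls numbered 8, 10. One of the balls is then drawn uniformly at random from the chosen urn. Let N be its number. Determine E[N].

E[N | urn 1] = (6+7)/2 = 13/2.
E[N | urn 2] = (6+8+6)/3 = 20/3.
E[N | urn 3] = (8+10)/2 = 9.
E[N] = (1/3)·(13/2) + (1/3)·(20/3) + (1/3)·(9) = 133/18.

133/18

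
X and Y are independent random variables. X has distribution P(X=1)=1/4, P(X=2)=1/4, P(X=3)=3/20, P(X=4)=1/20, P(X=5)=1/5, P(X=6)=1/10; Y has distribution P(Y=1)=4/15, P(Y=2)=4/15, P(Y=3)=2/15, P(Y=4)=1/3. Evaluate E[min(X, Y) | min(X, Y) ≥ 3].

7/2

P(min(X, Y) ≥ 3) = 7/30.
Summing min(X,Y)·P(x,y) over outcomes with min(X, Y) ≥ 3 gives 49/60.
E[min(X, Y) | min(X, Y) ≥ 3] = (49/60) / (7/30) = 7/2.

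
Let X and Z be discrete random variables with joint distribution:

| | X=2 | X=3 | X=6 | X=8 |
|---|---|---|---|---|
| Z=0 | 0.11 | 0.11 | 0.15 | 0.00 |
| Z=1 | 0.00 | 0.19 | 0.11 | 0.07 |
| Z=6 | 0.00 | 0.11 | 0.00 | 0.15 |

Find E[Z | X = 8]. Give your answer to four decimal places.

4.4091

P(X = 8) = 0.22.
Summing Z·P(X=x,Z=y) over the conditioning event gives 0.97.
E[Z | X = 8] = (0.97) / (0.22) = 4.4091.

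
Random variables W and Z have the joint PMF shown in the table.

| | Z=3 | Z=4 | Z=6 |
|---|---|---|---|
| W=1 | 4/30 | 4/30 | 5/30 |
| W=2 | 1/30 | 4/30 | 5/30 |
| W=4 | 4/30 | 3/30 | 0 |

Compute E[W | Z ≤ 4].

P(Z ≤ 4) = 2/3.
Σ W·P over the event = 1·(4/30) + 1·(4/30) + 2·(1/30) + 2·(4/30) + 4·(4/30) + 4·(3/30) = 23/15.
E[W | Z ≤ 4] = (23/15) / (2/3) = 23/10.

23/10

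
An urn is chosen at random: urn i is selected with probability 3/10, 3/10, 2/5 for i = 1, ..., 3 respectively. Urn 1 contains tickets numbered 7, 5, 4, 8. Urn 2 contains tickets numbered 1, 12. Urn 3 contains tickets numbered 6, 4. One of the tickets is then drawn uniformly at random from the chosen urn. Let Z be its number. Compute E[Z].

23/4

E[Z | urn 1] = (7+5+4+8)/4 = 6.
E[Z | urn 2] = (1+12)/2 = 13/2.
E[Z | urn 3] = (6+4)/2 = 5.
E[Z] = (3/10)·(6) + (3/10)·(13/2) + (2/5)·(5) = 23/4.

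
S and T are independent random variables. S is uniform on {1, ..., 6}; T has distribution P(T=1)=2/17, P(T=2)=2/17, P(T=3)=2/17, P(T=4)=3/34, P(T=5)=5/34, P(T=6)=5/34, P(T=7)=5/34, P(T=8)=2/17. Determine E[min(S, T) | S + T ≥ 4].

P(S + T ≥ 4) = 16/17.
Summing min(S,T)·P(x,y) over outcomes with S + T ≥ 4 gives 47/17.
E[min(S, T) | S + T ≥ 4] = (47/17) / (16/17) = 47/16.

47/16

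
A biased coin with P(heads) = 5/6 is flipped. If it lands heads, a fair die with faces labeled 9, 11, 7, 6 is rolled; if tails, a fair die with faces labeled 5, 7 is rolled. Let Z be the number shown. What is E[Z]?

E[Z | heads] = (9+11+7+6)/4 = 33/4.
E[Z | tails] = (5+7)/2 = 6.
E[Z] = (5/6)·(33/4) + (1/6)·(6) = 63/8.

63/8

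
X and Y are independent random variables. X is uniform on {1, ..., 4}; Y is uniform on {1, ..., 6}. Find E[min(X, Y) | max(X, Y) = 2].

P(max(X, Y) = 2) = 1/8.
Summing min(X,Y)·P(x,y) over outcomes with max(X, Y) = 2 gives 1/6.
E[min(X, Y) | max(X, Y) = 2] = (1/6) / (1/8) = 4/3.

4/3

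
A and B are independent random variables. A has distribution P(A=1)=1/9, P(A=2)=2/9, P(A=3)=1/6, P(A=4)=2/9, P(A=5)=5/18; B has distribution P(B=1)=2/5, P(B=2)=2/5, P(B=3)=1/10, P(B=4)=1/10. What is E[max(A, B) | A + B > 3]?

577/148

P(A + B > 3) = 37/45.
Summing max(A,B)·P(x,y) over outcomes with A + B > 3 gives 577/180.
E[max(A, B) | A + B > 3] = (577/180) / (37/45) = 577/148.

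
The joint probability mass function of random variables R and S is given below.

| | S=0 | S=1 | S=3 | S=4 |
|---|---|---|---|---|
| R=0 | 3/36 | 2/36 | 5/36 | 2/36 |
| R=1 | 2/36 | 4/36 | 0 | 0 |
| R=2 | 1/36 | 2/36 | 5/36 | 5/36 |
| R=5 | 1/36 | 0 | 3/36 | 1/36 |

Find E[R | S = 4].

P(S = 4) = 2/9.
Σ R·P over the event = 0·(2/36) + 2·(5/36) + 5·(1/36) = 5/12.
E[R | S = 4] = (5/12) / (2/9) = 15/8.

15/8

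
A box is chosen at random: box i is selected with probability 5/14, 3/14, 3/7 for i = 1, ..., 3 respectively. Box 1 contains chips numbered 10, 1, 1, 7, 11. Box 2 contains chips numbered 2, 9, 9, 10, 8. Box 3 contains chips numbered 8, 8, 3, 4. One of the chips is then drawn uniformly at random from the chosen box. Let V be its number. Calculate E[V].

873/140

E[V | box 1] = (10+1+1+7+11)/5 = 6.
E[V | box 2] = (2+9+9+10+8)/5 = 38/5.
E[V | box 3] = (8+8+3+4)/4 = 23/4.
E[V] = (5/14)·(6) + (3/14)·(38/5) + (3/7)·(23/4) = 873/140.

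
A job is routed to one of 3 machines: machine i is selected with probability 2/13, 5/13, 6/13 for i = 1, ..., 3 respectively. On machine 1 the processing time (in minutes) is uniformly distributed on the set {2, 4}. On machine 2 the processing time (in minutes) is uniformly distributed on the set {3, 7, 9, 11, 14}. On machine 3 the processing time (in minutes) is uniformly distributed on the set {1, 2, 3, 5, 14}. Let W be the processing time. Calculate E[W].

80/13

E[W | machine 1] = (2+4)/2 = 3.
E[W | machine 2] = (3+7+9+11+14)/5 = 44/5.
E[W | machine 3] = (1+2+3+5+14)/5 = 5.
E[W] = (2/13)·(3) + (5/13)·(44/5) + (6/13)·(5) = 80/13.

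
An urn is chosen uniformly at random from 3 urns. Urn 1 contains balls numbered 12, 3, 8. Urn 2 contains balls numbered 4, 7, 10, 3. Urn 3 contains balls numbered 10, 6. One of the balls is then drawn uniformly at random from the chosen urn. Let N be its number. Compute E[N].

65/9

E[N | urn 1] = (12+3+8)/3 = 23/3.
E[N | urn 2] = (4+7+10+3)/4 = 6.
E[N | urn 3] = (10+6)/2 = 8.
E[N] = (1/3)·(23/3) + (1/3)·(6) + (1/3)·(8) = 65/9.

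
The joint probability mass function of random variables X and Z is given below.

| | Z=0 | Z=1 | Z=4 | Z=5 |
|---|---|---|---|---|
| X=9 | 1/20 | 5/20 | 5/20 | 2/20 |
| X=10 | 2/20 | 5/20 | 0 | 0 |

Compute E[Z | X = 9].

35/13

P(X = 9) = 13/20.
Σ Z·P over the event = 0·(1/20) + 1·(5/20) + 4·(5/20) + 5·(2/20) = 7/4.
E[Z | X = 9] = (7/4) / (13/20) = 35/13.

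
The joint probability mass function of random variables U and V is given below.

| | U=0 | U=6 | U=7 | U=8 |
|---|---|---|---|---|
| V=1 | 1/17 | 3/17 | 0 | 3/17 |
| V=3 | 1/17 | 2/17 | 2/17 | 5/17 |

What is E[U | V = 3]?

33/5

P(V = 3) = 10/17.
Σ U·P over the event = 0·(1/17) + 6·(2/17) + 7·(2/17) + 8·(5/17) = 66/17.
E[U | V = 3] = (66/17) / (10/17) = 33/5.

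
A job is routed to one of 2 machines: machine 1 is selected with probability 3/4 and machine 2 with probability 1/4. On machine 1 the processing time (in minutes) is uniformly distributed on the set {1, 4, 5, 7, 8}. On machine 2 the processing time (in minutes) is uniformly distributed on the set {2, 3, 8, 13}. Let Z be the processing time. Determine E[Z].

E[Z | machine 1] = (1+4+5+7+8)/5 = 5.
E[Z | machine 2] = (2+3+8+13)/4 = 13/2.
E[Z] = (3/4)·(5) + (1/4)·(13/2) = 43/8.

43/8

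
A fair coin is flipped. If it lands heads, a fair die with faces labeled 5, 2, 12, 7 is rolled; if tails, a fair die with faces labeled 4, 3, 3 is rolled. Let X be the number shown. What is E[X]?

59/12

E[X | heads] = (5+2+12+7)/4 = 13/2.
E[X | tails] = (4+3+3)/3 = 10/3.
E[X] = (1/2)·(13/2) + (1/2)·(10/3) = 59/12.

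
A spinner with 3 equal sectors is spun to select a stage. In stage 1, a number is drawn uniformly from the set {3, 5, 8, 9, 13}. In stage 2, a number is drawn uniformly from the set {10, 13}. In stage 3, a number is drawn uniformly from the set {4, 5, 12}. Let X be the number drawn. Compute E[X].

E[X | stage 1] = (3+5+8+9+13)/5 = 38/5.
E[X | stage 2] = (10+13)/2 = 23/2.
E[X | stage 3] = (4+5+12)/3 = 7.
By the law of total expectation,
E[X] = (1/3)·(38/5) + (1/3)·(23/2) + (1/3)·(7) = 87/10.

87/10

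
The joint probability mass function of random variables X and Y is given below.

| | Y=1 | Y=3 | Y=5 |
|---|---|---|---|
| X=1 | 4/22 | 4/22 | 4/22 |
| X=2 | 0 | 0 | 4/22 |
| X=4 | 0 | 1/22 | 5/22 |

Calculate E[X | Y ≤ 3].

4/3

P(Y ≤ 3) = 9/22.
Σ X·P over the event = 1·(4/22) + 1·(4/22) + 4·(1/22) = 6/11.
E[X | Y ≤ 3] = (6/11) / (9/22) = 4/3.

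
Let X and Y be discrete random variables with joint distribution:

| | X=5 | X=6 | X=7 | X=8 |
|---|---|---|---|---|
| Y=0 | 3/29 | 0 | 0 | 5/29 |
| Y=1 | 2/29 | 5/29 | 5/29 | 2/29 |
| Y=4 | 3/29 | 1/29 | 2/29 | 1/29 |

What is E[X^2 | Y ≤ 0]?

395/8

P(Y ≤ 0) = 8/29.
Σ X^2·P over the event = 25·(3/29) + 64·(5/29) = 395/29.
E[X^2 | Y ≤ 0] = (395/29) / (8/29) = 395/8.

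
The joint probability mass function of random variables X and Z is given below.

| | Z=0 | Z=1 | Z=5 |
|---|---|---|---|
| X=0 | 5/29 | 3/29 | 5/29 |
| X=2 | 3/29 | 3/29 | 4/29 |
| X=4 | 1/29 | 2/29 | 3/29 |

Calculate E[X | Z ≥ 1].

P(Z ≥ 1) = 20/29.
Σ X·P over the event = 0·(3/29) + 0·(5/29) + 2·(3/29) + 2·(4/29) + 4·(2/29) + 4·(3/29) = 34/29.
E[X | Z ≥ 1] = (34/29) / (20/29) = 17/10.

17/10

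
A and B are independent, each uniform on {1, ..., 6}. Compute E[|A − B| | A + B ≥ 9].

7/5

Outcomes with A + B ≥ 9: (3,6), (4,5), (4,6), (5,4), (5,5), (5,6), (6,3), (6,4), (6,5), (6,6), each with probability 1/36.
E[|A − B| | A + B ≥ 9] = (3 + 1 + 2 + 1 + 0 + 1 + 3 + 2 + 1 + 0) / 10 = 7/5.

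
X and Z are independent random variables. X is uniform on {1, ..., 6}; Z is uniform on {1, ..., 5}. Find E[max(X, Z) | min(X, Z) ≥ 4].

31/6

P(min(X, Z) ≥ 4) = 1/5.
Summing max(X,Z)·P(x,y) over outcomes with min(X, Z) ≥ 4 gives 31/30.
E[max(X, Z) | min(X, Z) ≥ 4] = (31/30) / (1/5) = 31/6.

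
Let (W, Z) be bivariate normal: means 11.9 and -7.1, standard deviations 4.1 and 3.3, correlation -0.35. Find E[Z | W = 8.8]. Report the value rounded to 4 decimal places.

The regression of Z on W has slope ρ·σ_Z/σ_W and passes through (μ_W, μ_Z).
E[Z | W=8.8] = -7.1 + (-0.35)·(3.3/4.1)·(8.8 − (11.9)) = -7.1 + (-0.28171)·(-3.1) = -6.2267.

-6.2267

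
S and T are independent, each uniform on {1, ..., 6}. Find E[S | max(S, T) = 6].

51/11

P(max(S, T) = 6) = 11/36.
Summing S·P(x,y) over outcomes with max(S, T) = 6 gives 17/12.
E[S | max(S, T) = 6] = (17/12) / (11/36) = 51/11.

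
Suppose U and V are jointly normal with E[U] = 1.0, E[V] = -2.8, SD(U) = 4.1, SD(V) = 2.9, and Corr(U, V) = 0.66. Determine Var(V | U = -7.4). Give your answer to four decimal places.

For a bivariate normal, Var(V | U=x) = σ_V²(1 − ρ²).
Var(V | U=-7.4) = (2.9)²·(1 − (0.66)²) = 8.41·0.5644 = 4.7466.

4.7466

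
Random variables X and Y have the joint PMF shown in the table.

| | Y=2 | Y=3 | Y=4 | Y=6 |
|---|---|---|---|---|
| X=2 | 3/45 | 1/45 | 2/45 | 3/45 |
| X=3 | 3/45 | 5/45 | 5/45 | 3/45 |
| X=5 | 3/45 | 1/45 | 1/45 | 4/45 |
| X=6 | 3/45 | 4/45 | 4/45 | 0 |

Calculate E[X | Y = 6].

7/2

P(Y = 6) = 2/9.
Σ X·P over the event = 2·(3/45) + 3·(3/45) + 5·(4/45) = 7/9.
E[X | Y = 6] = (7/9) / (2/9) = 7/2.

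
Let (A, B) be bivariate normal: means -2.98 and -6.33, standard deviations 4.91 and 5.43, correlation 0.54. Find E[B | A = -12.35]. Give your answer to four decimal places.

-11.9257

The regression of B on A has slope ρ·σ_B/σ_A and passes through (μ_A, μ_B).
E[B | A=-12.35] = -6.33 + (0.54)·(5.43/4.91)·(-12.35 − (-2.98)) = -6.33 + (0.59719)·(-9.37) = -11.9257.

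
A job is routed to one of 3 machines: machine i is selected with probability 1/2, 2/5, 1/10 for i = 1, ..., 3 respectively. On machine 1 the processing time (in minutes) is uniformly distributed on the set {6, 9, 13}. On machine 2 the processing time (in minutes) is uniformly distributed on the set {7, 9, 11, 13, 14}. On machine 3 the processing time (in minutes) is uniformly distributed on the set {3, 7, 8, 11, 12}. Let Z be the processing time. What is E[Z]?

1471/150

E[Z | machine 1] = (6+9+13)/3 = 28/3.
E[Z | machine 2] = (7+9+11+13+14)/5 = 54/5.
E[Z | machine 3] = (3+7+8+11+12)/5 = 41/5.
By the law of total expectation,
E[Z] = (1/2)·(28/3) + (2/5)·(54/5) + (1/10)·(41/5) = 1471/150.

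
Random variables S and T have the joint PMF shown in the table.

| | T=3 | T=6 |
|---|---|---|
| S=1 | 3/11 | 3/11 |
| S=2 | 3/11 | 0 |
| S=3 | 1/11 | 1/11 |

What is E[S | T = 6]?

P(T = 6) = 4/11.
Σ S·P over the event = 1·(3/11) + 3·(1/11) = 6/11.
E[S | T = 6] = (6/11) / (4/11) = 3/2.

3/2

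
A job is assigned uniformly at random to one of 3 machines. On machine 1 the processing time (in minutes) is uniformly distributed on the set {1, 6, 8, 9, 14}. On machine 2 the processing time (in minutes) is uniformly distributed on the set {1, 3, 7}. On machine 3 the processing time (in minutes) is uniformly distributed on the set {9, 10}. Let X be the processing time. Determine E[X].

E[X | machine 1] = (1+6+8+9+14)/5 = 38/5.
E[X | machine 2] = (1+3+7)/3 = 11/3.
E[X | machine 3] = (9+10)/2 = 19/2.
By the law of total expectation,
E[X] = (1/3)·(38/5) + (1/3)·(11/3) + (1/3)·(19/2) = 623/90.

623/90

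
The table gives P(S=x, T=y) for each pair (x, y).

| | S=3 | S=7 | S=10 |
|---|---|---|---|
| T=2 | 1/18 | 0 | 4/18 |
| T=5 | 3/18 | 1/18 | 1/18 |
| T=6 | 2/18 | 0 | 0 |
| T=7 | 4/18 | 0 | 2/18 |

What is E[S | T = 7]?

P(T = 7) = 1/3.
Summing S·P(S=x,T=y) over the conditioning event gives 16/9.
E[S | T = 7] = (16/9) / (1/3) = 16/3.

16/3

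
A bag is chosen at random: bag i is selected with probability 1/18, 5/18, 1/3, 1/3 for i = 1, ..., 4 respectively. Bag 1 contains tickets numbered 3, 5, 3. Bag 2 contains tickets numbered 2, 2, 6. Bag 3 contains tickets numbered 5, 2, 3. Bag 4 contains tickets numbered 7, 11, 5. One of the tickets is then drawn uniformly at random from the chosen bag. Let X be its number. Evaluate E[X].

259/54

E[X | bag 1] = (3+5+3)/3 = 11/3.
E[X | bag 2] = (2+2+6)/3 = 10/3.
E[X | bag 3] = (5+2+3)/3 = 10/3.
E[X | bag 4] = (7+11+5)/3 = 23/3.
By the law of total expectation,
E[X] = (1/18)·(11/3) + (5/18)·(10/3) + (1/3)·(10/3) + (1/3)·(23/3) = 259/54.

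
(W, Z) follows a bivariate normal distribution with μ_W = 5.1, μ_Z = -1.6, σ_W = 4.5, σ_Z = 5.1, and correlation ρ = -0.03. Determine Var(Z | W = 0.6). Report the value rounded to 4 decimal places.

25.9866

For a bivariate normal, Var(Z | W=x) = σ_Z²(1 − ρ²).
Var(Z | W=0.6) = (5.1)²·(1 − (-0.03)²) = 26.01·0.9991 = 25.9866.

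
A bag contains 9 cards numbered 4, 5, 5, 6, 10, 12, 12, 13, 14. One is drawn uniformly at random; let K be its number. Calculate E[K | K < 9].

P(K < 9) = 4/9.
Σ over the event: 4·1/9 + 5·2/9 + 6·1/9 = 20/9.
E[K | K < 9] = (20/9) / (4/9) = 5.

5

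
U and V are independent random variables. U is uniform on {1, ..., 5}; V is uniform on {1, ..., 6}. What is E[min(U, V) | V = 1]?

1

P(V = 1) = 1/6.
Summing min(U,V)·P(x,y) over outcomes with V = 1 gives 1/6.
E[min(U, V) | V = 1] = (1/6) / (1/6) = 1.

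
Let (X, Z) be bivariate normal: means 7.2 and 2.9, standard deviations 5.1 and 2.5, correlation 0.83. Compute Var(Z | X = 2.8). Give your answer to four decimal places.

The conditional variance in a bivariate normal is σ_Z²(1 − ρ²), independent of x.
Var(Z | X=2.8) = (2.5)²·(1 − (0.83)²) = 6.25·0.3111 = 1.9444.

1.9444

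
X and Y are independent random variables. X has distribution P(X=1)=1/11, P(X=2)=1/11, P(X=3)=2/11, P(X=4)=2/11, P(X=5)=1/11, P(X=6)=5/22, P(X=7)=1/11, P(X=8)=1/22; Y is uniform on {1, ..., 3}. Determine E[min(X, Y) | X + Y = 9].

P(X + Y = 9) = 4/33.
Summing min(X,Y)·P(x,y) over outcomes with X + Y = 9 gives 10/33.
E[min(X, Y) | X + Y = 9] = (10/33) / (4/33) = 5/2.

5/2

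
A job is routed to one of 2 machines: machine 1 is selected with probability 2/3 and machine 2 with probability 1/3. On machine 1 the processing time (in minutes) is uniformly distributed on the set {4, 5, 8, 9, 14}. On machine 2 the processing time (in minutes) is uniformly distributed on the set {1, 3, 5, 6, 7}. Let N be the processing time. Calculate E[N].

E[N | machine 1] = (4+5+8+9+14)/5 = 8.
E[N | machine 2] = (1+3+5+6+7)/5 = 22/5.
E[N] = (2/3)·(8) + (1/3)·(22/5) = 34/5.

34/5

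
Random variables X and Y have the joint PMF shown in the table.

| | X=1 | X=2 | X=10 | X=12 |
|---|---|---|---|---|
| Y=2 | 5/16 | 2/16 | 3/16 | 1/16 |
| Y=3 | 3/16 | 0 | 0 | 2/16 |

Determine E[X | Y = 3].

P(Y = 3) = 5/16.
Σ X·P over the event = 1·(3/16) + 12·(2/16) = 27/16.
E[X | Y = 3] = (27/16) / (5/16) = 27/5.

27/5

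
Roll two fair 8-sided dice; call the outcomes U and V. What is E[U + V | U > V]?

P(U > V) = 7/16.
Summing (U+V)·P(x,y) over outcomes with U > V gives 63/16.
E[U + V | U > V] = (63/16) / (7/16) = 9.

9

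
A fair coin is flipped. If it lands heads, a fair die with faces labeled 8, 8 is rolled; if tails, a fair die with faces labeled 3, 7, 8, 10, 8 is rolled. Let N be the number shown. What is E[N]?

38/5

E[N | heads] = (8+8)/2 = 8.
E[N | tails] = (3+7+8+10+8)/5 = 36/5.
By the law of total expectation,
E[N] = (1/2)·(8) + (1/2)·(36/5) = 38/5.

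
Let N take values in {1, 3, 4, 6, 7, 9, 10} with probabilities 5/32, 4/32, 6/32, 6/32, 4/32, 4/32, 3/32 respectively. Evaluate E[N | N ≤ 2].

P(N ≤ 2) = 5/32.
Σ over the event: 1·5/32 = 5/32.
E[N | N ≤ 2] = (5/32) / (5/32) = 1.

1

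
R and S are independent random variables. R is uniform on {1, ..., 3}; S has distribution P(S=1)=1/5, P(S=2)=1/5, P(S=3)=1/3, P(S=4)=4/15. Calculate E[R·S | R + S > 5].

125/13

P(R + S > 5) = 13/45.
Summing RS·P(x,y) over outcomes with R + S > 5 gives 25/9.
E[R·S | R + S > 5] = (25/9) / (13/45) = 125/13.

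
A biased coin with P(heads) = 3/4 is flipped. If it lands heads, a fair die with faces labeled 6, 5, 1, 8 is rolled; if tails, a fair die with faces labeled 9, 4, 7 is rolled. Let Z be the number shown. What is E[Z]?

65/12

E[Z | heads] = (6+5+1+8)/4 = 5.
E[Z | tails] = (9+4+7)/3 = 20/3.
E[Z] = (3/4)·(5) + (1/4)·(20/3) = 65/12.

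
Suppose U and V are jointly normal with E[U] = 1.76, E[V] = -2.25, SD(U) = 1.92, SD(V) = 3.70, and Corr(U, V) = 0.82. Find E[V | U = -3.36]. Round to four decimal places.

The regression of V on U has slope ρ·σ_V/σ_U and passes through (μ_U, μ_V).
E[V | U=-3.36] = -2.25 + (0.82)·(3.70/1.92)·(-3.36 − (1.76)) = -2.25 + (1.58021)·(-5.12) = -10.3407.

-10.3407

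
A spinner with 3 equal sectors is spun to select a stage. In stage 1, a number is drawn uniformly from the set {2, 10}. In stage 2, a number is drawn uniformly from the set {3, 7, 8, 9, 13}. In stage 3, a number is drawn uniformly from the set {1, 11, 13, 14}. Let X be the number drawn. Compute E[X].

95/12

E[X | stage 1] = (2+10)/2 = 6.
E[X | stage 2] = (3+7+8+9+13)/5 = 8.
E[X | stage 3] = (1+11+13+14)/4 = 39/4.
E[X] = (1/3)·(6) + (1/3)·(8) + (1/3)·(39/4) = 95/12.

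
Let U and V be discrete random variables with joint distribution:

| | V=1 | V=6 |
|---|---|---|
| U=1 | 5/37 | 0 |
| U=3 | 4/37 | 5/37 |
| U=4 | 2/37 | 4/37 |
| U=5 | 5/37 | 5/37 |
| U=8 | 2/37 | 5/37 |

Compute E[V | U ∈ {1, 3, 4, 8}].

97/27

P(U ∈ {1, 3, 4, 8}) = 27/37.
Σ V·P over the event = 1·(5/37) + 1·(4/37) + 6·(5/37) + 1·(2/37) + 6·(4/37) + 1·(2/37) + 6·(5/37) = 97/37.
E[V | U ∈ {1, 3, 4, 8}] = (97/37) / (27/37) = 97/27.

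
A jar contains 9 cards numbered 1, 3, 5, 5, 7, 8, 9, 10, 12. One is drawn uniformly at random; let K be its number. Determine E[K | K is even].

10

P(K is even) = 1/3.
Σ over the event: 8·1/9 + 10·1/9 + 12·1/9 = 10/3.
E[K | K is even] = (10/3) / (1/3) = 10.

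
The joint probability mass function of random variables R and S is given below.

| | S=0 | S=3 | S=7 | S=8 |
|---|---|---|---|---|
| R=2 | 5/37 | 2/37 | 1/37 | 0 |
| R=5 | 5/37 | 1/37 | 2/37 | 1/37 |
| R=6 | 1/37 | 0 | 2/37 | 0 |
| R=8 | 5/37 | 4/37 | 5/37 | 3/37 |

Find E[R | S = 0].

81/16

P(S = 0) = 16/37.
Σ R·P over the event = 2·(5/37) + 5·(5/37) + 6·(1/37) + 8·(5/37) = 81/37.
E[R | S = 0] = (81/37) / (16/37) = 81/16.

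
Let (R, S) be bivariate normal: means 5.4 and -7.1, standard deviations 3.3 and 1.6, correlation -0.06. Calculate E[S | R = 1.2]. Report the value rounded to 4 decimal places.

-6.9778

For a bivariate normal, E[S | R=x] = μ_S + ρ·(σ_S/σ_R)·(x − μ_R).
E[S | R=1.2] = -7.1 + (-0.06)·(1.6/3.3)·(1.2 − (5.4)) = -7.1 + (-0.029091)·(-4.2) = -6.9778.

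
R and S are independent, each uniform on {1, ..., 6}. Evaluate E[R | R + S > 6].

P(R + S > 6) = 7/12.
Summing R·P(x,y) over outcomes with R + S > 6 gives 91/36.
E[R | R + S > 6] = (91/36) / (7/12) = 13/3.

13/3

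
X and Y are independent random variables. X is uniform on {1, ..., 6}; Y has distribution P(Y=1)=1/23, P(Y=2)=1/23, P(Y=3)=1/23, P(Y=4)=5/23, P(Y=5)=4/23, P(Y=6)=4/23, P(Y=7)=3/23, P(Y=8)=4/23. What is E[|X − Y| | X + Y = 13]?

15/7

P(X + Y = 13) = 7/138.
Summing |X−Y|·P(x,y) over outcomes with X + Y = 13 gives 5/46.
E[|X − Y| | X + Y = 13] = (5/46) / (7/138) = 15/7.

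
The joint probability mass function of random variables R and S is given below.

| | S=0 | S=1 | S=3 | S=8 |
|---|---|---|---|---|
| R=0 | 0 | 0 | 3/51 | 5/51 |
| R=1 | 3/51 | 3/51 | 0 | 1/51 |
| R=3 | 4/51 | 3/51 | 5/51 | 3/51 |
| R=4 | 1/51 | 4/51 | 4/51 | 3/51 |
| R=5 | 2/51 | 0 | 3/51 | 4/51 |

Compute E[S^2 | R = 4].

P(R = 4) = 4/17.
Σ S^2·P over the event = 0·(1/51) + 1·(4/51) + 9·(4/51) + 64·(3/51) = 232/51.
E[S^2 | R = 4] = (232/51) / (4/17) = 58/3.

58/3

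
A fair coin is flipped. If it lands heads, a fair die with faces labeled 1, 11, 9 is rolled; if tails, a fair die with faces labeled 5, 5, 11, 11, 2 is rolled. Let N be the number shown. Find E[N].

69/10

E[N | heads] = (1+11+9)/3 = 7.
E[N | tails] = (5+5+11+11+2)/5 = 34/5.
E[N] = (1/2)·(7) + (1/2)·(34/5) = 69/10.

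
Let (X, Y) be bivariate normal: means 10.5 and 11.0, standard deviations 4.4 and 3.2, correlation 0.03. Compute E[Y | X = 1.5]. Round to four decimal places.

For a bivariate normal, E[Y | X=x] = μ_Y + ρ·(σ_Y/σ_X)·(x − μ_X).
E[Y | X=1.5] = 11.0 + (0.03)·(3.2/4.4)·(1.5 − (10.5)) = 11.0 + (0.021818)·(-9) = 10.8036.

10.8036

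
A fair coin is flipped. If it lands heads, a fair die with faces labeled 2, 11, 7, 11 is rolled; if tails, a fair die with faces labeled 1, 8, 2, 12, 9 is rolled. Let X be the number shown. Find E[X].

283/40

E[X | heads] = (2+11+7+11)/4 = 31/4.
E[X | tails] = (1+8+2+12+9)/5 = 32/5.
By the law of total expectation,
E[X] = (1/2)·(31/4) + (1/2)·(32/5) = 283/40.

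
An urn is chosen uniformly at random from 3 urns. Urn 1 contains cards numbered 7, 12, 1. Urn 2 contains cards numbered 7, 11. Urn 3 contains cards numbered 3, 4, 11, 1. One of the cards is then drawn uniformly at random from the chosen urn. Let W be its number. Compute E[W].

E[W | urn 1] = (7+12+1)/3 = 20/3.
E[W | urn 2] = (7+11)/2 = 9.
E[W | urn 3] = (3+4+11+1)/4 = 19/4.
By the law of total expectation,
E[W] = (1/3)·(20/3) + (1/3)·(9) + (1/3)·(19/4) = 245/36.

245/36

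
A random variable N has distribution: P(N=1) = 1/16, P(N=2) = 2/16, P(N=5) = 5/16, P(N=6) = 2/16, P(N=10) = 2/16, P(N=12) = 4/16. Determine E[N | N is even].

P(N is even) = 5/8.
Σ over the event: 2·1/8 + 6·1/8 + 10·1/8 + 12·1/4 = 21/4.
E[N | N is even] = (21/4) / (5/8) = 42/5.

42/5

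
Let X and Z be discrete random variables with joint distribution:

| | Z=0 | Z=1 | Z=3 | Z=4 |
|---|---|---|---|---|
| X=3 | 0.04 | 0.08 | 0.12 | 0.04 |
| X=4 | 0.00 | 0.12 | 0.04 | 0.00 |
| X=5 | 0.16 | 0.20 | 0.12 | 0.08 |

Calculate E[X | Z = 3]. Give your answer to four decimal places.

P(Z = 3) = 0.28.
Σ X·P over the event = 3·(0.12) + 4·(0.04) + 5·(0.12) = 1.12.
E[X | Z = 3] = (1.12) / (0.28) = 4.0000.

4.0000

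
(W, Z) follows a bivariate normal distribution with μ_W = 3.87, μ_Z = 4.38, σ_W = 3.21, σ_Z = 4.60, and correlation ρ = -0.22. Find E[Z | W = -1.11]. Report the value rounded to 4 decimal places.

5.9500

For a bivariate normal, E[Z | W=x] = μ_Z + ρ·(σ_Z/σ_W)·(x − μ_W).
E[Z | W=-1.11] = 4.38 + (-0.22)·(4.60/3.21)·(-1.11 − (3.87)) = 4.38 + (-0.31526)·(-4.98) = 5.9500.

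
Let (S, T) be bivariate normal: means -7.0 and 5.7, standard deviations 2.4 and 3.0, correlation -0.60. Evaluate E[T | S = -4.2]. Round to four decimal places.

3.6000

For a bivariate normal, E[T | S=x] = μ_T + ρ·(σ_T/σ_S)·(x − μ_S).
E[T | S=-4.2] = 5.7 + (-0.60)·(3.0/2.4)·(-4.2 − (-7.0)) = 5.7 + (-0.75)·(2.8) = 3.6000.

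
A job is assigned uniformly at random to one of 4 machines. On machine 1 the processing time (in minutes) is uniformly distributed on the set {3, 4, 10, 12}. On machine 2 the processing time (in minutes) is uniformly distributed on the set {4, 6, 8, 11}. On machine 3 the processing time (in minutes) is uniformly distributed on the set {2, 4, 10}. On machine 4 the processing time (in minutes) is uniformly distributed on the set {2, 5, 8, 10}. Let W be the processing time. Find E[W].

E[W | machine 1] = (3+4+10+12)/4 = 29/4.
E[W | machine 2] = (4+6+8+11)/4 = 29/4.
E[W | machine 3] = (2+4+10)/3 = 16/3.
E[W | machine 4] = (2+5+8+10)/4 = 25/4.
By the law of total expectation,
E[W] = (1/4)·(29/4) + (1/4)·(29/4) + (1/4)·(16/3) + (1/4)·(25/4) = 313/48.

313/48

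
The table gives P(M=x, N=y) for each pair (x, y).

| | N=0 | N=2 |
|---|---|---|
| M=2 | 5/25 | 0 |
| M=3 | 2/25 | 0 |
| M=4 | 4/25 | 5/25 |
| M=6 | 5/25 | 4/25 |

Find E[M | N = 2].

44/9

P(N = 2) = 9/25.
Σ M·P over the event = 4·(5/25) + 6·(4/25) = 44/25.
E[M | N = 2] = (44/25) / (9/25) = 44/9.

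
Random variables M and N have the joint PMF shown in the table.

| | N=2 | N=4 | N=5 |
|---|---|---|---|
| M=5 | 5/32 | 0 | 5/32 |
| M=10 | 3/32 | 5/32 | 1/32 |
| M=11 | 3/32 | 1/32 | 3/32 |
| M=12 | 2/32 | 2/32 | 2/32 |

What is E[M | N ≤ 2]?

112/13

P(N ≤ 2) = 13/32.
Σ M·P over the event = 5·(5/32) + 10·(3/32) + 11·(3/32) + 12·(2/32) = 7/2.
E[M | N ≤ 2] = (7/2) / (13/32) = 112/13.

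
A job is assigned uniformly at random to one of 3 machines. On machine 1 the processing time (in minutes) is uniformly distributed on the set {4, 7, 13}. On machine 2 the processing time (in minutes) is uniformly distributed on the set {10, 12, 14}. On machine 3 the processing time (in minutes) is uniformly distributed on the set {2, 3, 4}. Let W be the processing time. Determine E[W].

23/3

E[W | machine 1] = (4+7+13)/3 = 8.
E[W | machine 2] = (10+12+14)/3 = 12.
E[W | machine 3] = (2+3+4)/3 = 3.
By the law of total expectation,
E[W] = (1/3)·(8) + (1/3)·(12) + (1/3)·(3) = 23/3.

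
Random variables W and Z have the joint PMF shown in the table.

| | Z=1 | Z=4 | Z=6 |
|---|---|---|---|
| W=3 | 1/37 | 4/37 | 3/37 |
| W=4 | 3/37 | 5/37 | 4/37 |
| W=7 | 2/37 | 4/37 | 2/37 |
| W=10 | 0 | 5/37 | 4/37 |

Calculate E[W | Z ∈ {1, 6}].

P(Z ∈ {1, 6}) = 19/37.
Σ W·P over the event = 3·(1/37) + 3·(3/37) + 4·(3/37) + 4·(4/37) + 7·(2/37) + 7·(2/37) + 10·(4/37) = 108/37.
E[W | Z ∈ {1, 6}] = (108/37) / (19/37) = 108/19.

108/19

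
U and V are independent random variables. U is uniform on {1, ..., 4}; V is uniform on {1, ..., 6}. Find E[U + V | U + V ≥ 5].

P(U + V ≥ 5) = 3/4.
Summing (U+V)·P(x,y) over outcomes with U + V ≥ 5 gives 31/6.
E[U + V | U + V ≥ 5] = (31/6) / (3/4) = 62/9.

62/9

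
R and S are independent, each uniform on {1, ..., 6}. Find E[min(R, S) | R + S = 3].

Outcomes with R + S = 3: (1,2), (2,1), each with probability 1/36.
E[min(R, S) | R + S = 3] = (1 + 1) / 2 = 1.

1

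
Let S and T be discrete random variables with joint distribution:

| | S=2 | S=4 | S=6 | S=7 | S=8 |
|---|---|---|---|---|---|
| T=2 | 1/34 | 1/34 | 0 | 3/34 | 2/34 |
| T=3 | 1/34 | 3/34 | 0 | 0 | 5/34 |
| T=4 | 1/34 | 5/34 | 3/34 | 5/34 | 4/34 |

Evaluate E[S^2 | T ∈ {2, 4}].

P(T ∈ {2, 4}) = 25/34.
Summing S^2·P(S=x,T=y) over the conditioning event gives 494/17.
E[S^2 | T ∈ {2, 4}] = (494/17) / (25/34) = 988/25.

988/25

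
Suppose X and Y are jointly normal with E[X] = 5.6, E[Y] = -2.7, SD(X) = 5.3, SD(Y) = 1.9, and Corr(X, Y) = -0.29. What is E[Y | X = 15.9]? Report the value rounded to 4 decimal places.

For a bivariate normal, E[Y | X=x] = μ_Y + ρ·(σ_Y/σ_X)·(x − μ_X).
E[Y | X=15.9] = -2.7 + (-0.29)·(1.9/5.3)·(15.9 − (5.6)) = -2.7 + (-0.10396)·(10.3) = -3.7708.

-3.7708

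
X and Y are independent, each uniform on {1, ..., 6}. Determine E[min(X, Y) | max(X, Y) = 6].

36/11

P(max(X, Y) = 6) = 11/36.
Summing min(X,Y)·P(x,y) over outcomes with max(X, Y) = 6 gives 1.
E[min(X, Y) | max(X, Y) = 6] = (1) / (11/36) = 36/11.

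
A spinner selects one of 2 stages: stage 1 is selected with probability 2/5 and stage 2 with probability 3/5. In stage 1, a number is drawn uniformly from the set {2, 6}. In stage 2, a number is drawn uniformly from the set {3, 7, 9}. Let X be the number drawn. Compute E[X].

27/5

E[X | stage 1] = (2+6)/2 = 4.
E[X | stage 2] = (3+7+9)/3 = 19/3.
By the law of total expectation,
E[X] = (2/5)·(4) + (3/5)·(19/3) = 27/5.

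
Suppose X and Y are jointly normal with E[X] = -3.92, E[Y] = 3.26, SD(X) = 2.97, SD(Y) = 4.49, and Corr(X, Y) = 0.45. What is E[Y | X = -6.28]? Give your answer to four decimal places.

E[Y | X=x] = μ_Y + ρ(σ_Y/σ_X)(x − μ_X) for jointly normal variables.
E[Y | X=-6.28] = 3.26 + (0.45)·(4.49/2.97)·(-6.28 − (-3.92)) = 3.26 + (0.6803)·(-2.36) = 1.6545.

1.6545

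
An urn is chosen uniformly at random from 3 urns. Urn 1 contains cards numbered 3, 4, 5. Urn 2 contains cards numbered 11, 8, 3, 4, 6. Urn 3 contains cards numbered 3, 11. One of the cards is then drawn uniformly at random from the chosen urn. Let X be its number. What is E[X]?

29/5

E[X | urn 1] = (3+4+5)/3 = 4.
E[X | urn 2] = (11+8+3+4+6)/5 = 32/5.
E[X | urn 3] = (3+11)/2 = 7.
E[X] = (1/3)·(4) + (1/3)·(32/5) + (1/3)·(7) = 29/5.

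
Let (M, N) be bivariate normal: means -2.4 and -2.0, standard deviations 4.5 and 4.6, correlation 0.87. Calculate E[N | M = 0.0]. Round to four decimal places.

0.1344

For a bivariate normal, E[N | M=x] = μ_N + ρ·(σ_N/σ_M)·(x − μ_M).
E[N | M=0.0] = -2.0 + (0.87)·(4.6/4.5)·(0.0 − (-2.4)) = -2.0 + (0.88933)·(2.4) = 0.1344.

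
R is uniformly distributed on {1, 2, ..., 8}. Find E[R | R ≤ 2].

Given R ≤ 2, R is equally likely to be any of {1, 2}.
E[R | R ≤ 2] = (1 + 2) / 2 = 3/2.

3/2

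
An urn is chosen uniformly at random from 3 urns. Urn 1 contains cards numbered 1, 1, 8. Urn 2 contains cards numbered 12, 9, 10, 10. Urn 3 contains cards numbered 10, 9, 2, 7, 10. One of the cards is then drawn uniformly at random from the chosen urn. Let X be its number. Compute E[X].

1271/180

E[X | urn 1] = (1+1+8)/3 = 10/3.
E[X | urn 2] = (12+9+10+10)/4 = 41/4.
E[X | urn 3] = (10+9+2+7+10)/5 = 38/5.
E[X] = (1/3)·(10/3) + (1/3)·(41/4) + (1/3)·(38/5) = 1271/180.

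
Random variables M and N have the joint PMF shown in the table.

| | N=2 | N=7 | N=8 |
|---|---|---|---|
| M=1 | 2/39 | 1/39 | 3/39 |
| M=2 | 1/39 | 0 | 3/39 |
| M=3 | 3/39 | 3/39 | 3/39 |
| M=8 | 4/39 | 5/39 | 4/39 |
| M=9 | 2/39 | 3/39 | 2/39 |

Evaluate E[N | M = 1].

35/6

P(M = 1) = 2/13.
Σ N·P over the event = 2·(2/39) + 7·(1/39) + 8·(3/39) = 35/39.
E[N | M = 1] = (35/39) / (2/13) = 35/6.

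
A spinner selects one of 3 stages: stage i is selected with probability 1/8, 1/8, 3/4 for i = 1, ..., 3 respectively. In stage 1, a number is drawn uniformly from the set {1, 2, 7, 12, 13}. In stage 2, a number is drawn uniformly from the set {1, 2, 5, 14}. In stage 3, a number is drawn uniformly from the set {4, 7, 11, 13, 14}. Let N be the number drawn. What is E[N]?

E[N | stage 1] = (1+2+7+12+13)/5 = 7.
E[N | stage 2] = (1+2+5+14)/4 = 11/2.
E[N | stage 3] = (4+7+11+13+14)/5 = 49/5.
By the law of total expectation,
E[N] = (1/8)·(7) + (1/8)·(11/2) + (3/4)·(49/5) = 713/80.

713/80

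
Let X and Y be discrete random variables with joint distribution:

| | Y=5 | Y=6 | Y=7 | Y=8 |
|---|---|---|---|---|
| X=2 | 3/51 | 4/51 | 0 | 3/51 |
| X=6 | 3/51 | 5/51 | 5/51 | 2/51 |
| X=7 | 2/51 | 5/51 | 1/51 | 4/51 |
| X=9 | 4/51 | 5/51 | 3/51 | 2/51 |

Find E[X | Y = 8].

64/11

P(Y = 8) = 11/51.
Σ X·P over the event = 2·(3/51) + 6·(2/51) + 7·(4/51) + 9·(2/51) = 64/51.
E[X | Y = 8] = (64/51) / (11/51) = 64/11.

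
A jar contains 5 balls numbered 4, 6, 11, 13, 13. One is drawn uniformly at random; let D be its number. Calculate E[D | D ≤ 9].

5

P(D ≤ 9) = 2/5.
Σ over the event: 4·1/5 + 6·1/5 = 2.
E[D | D ≤ 9] = (2) / (2/5) = 5.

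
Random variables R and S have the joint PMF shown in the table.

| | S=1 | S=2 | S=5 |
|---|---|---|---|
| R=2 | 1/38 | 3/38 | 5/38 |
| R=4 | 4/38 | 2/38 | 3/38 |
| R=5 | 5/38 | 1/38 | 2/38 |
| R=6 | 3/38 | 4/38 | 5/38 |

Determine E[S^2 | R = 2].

46/3

P(R = 2) = 9/38.
Σ S^2·P over the event = 1·(1/38) + 4·(3/38) + 25·(5/38) = 69/19.
E[S^2 | R = 2] = (69/19) / (9/38) = 46/3.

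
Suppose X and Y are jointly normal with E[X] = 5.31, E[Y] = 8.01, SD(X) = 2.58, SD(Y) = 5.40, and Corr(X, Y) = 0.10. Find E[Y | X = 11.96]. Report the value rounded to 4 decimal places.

For a bivariate normal, E[Y | X=x] = μ_Y + ρ·(σ_Y/σ_X)·(x − μ_X).
E[Y | X=11.96] = 8.01 + (0.10)·(5.40/2.58)·(11.96 − (5.31)) = 8.01 + (0.209302)·(6.65) = 9.4019.

9.4019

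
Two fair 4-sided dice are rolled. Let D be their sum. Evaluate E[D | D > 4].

6

P(D > 4) = 5/8.
Σ over the event: 5·1/4 + 6·3/16 + 7·1/8 + 8·1/16 = 15/4.
E[D | D > 4] = (15/4) / (5/8) = 6.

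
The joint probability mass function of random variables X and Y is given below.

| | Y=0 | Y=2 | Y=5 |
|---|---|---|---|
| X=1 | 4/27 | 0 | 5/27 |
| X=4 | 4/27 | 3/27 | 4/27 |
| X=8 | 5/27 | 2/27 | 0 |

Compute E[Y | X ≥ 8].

P(X ≥ 8) = 7/27.
Σ Y·P over the event = 0·(5/27) + 2·(2/27) = 4/27.
E[Y | X ≥ 8] = (4/27) / (7/27) = 4/7.

4/7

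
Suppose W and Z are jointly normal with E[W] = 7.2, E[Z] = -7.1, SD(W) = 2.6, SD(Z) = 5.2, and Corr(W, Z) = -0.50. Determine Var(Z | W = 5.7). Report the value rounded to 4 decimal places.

Var(Z | W=x) = (1 − ρ²)·σ_Z².
Var(Z | W=5.7) = (5.2)²·(1 − (-0.50)²) = 27.04·0.75 = 20.2800.

20.2800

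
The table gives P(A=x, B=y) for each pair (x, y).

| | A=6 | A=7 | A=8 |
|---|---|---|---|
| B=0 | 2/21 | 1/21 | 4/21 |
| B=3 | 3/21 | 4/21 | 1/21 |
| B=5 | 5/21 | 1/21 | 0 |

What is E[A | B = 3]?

P(B = 3) = 8/21.
Summing A·P(A=x,B=y) over the conditioning event gives 18/7.
E[A | B = 3] = (18/7) / (8/21) = 27/4.

27/4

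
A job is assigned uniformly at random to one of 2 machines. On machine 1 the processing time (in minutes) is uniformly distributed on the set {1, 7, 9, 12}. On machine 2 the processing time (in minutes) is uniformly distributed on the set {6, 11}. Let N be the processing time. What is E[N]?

63/8

E[N | machine 1] = (1+7+9+12)/4 = 29/4.
E[N | machine 2] = (6+11)/2 = 17/2.
E[N] = (1/2)·(29/4) + (1/2)·(17/2) = 63/8.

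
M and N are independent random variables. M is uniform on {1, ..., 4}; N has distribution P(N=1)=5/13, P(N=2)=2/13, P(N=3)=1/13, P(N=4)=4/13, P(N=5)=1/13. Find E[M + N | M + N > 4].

P(M + N > 4) = 8/13.
Summing (M+N)·P(x,y) over outcomes with M + N > 4 gives 199/52.
E[M + N | M + N > 4] = (199/52) / (8/13) = 199/32.

199/32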